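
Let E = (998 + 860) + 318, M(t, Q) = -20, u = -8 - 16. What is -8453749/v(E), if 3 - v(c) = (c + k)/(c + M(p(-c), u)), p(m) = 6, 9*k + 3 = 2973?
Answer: -1301877346/283 ≈ -4.6003e+6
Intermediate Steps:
u = -24
k = 330 (k = -⅓ + (⅑)*2973 = -⅓ + 991/3 = 330)
E = 2176 (E = 1858 + 318 = 2176)
v(c) = 3 - (330 + c)/(-20 + c) (v(c) = 3 - (c + 330)/(c - 20) = 3 - (330 + c)/(-20 + c))
-8453749/v(E) = -8453749*(-20 + 2176)/(2*(-195 + 2176)) = -8453749/(2*1981/2156) = -8453749/(2*(1/2156)*1981) = -8453749/283/154 = -8453749*154/283 = -1301877346/283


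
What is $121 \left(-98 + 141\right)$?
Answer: $5203$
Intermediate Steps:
$121 \left(-98 + 141\right) = 121 \cdot 43 = 5203$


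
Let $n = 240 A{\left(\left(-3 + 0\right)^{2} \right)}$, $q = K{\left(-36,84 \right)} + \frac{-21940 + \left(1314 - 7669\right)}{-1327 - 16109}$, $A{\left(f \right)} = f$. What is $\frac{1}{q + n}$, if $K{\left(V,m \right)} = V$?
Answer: $\frac{17436}{37062359} \approx 0.00047045$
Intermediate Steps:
$q = - \frac{599401}{17436}$ ($q = -36 + \frac{-21940 + \left(1314 - 7669\right)}{-1327 - 16109} = -36 + \frac{-21940 - 6355}{-17436} = -36 - - \frac{28295}{17436} = -36 + \frac{28295}{17436} = - \frac{599401}{17436} \approx -34.377$)
$n = 2160$ ($n = 240 \left(-3 + 0\right)^{2} = 240 \left(-3\right)^{2} = 240 \cdot 9 = 2160$)
$\frac{1}{q + n} = \frac{1}{- \frac{599401}{17436} + 2160} = \frac{1}{\frac{37062359}{17436}} = \frac{17436}{37062359}$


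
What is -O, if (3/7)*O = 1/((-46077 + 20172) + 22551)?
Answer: 7/10062 ≈ 0.00069569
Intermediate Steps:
O = -7/10062 (O = 7/(3*((-46077 + 20172) + 22551)) = 7/(3*(-25905 + 22551)) = (7/3)/(-3354) = (7/3)*(-1/3354) = -7/10062 ≈ -0.00069569)
-O = -1*(-7/10062) = 7/10062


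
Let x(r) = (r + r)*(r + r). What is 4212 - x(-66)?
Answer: -13212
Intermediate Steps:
x(r) = 4*r² (x(r) = (2*r)*(2*r) = 4*r²)
4212 - x(-66) = 4212 - 4*(-66)² = 4212 - 4*4356 = 4212 - 1*17424 = 4212 - 17424 = -13212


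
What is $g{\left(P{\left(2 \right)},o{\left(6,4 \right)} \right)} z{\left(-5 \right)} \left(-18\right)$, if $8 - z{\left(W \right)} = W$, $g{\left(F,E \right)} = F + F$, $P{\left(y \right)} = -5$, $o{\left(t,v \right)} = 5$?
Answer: $2340$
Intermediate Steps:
$g{\left(F,E \right)} = 2 F$
$z{\left(W \right)} = 8 - W$
$g{\left(P{\left(2 \right)},o{\left(6,4 \right)} \right)} z{\left(-5 \right)} \left(-18\right) = 2 \left(-5\right) \left(8 - -5\right) \left(-18\right) = - 10 \left(8 + 5\right) \left(-18\right) = \left(-10\right) 13 \left(-18\right) = \left(-130\right) \left(-18\right) = 2340$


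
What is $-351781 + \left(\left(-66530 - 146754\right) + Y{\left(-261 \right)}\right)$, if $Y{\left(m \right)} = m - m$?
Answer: $-565065$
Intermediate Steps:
$Y{\left(m \right)} = 0$
$-351781 + \left(\left(-66530 - 146754\right) + Y{\left(-261 \right)}\right) = -351781 + \left(\left(-66530 - 146754\right) + 0\right) = -351781 + \left(-213284 + 0\right) = -351781 - 213284 = -565065$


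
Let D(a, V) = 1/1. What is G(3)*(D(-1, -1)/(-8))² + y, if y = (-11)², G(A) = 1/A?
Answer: 23233/192 ≈ 121.01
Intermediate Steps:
D(a, V) = 1
y = 121
G(3)*(D(-1, -1)/(-8))² + y = (1/(-8))²/3 + 121 = (1*(-⅛))²/3 + 121 = (-⅛)²/3 + 121 = (⅓)*(1/64) + 121 = 1/192 + 121 = 23233/192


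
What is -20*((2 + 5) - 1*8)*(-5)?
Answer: -100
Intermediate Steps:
-20*((2 + 5) - 1*8)*(-5) = -20*(7 - 8)*(-5) = -20*(-1)*(-5) = 20*(-5) = -100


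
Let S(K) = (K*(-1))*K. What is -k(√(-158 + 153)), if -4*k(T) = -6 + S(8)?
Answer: -35/2 ≈ -17.500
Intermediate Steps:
S(K) = -K² (S(K) = (-K)*K = -K²)
k(T) = 35/2 (k(T) = -(-6 - 1*8²)/4 = -(-6 - 1*64)/4 = -(-6 - 64)/4 = -¼*(-70) = 35/2)
-k(√(-158 + 153)) = -1*35/2 = -35/2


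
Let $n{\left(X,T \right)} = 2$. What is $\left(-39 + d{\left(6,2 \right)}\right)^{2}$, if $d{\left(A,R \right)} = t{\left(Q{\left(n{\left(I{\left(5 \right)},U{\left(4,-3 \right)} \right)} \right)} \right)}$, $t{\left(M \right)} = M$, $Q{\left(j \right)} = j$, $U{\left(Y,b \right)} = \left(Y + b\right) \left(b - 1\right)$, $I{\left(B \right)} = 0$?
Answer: $1369$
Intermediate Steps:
$U{\left(Y,b \right)} = \left(-1 + b\right) \left(Y + b\right)$ ($U{\left(Y,b \right)} = \left(Y + b\right) \left(-1 + b\right) = \left(-1 + b\right) \left(Y + b\right)$)
$d{\left(A,R \right)} = 2$
$\left(-39 + d{\left(6,2 \right)}\right)^{2} = \left(-39 + 2\right)^{2} = \left(-37\right)^{2} = 1369$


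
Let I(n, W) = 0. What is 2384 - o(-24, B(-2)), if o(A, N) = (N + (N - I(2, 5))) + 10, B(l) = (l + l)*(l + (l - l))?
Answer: 2358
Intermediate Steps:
B(l) = 2*l² (B(l) = (2*l)*(l + 0) = (2*l)*l = 2*l²)
o(A, N) = 10 + 2*N (o(A, N) = (N + (N - 1*0)) + 10 = (N + (N + 0)) + 10 = (N + N) + 10 = 2*N + 10 = 10 + 2*N)
2384 - o(-24, B(-2)) = 2384 - (10 + 2*(2*(-2)²)) = 2384 - (10 + 2*(2*4)) = 2384 - (10 + 2*8) = 2384 - (10 + 16) = 2384 - 1*26 = 2384 - 26 = 2358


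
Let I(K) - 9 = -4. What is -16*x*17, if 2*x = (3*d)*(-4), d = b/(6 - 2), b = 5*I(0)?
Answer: 10200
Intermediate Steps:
I(K) = 5 (I(K) = 9 - 4 = 5)
b = 25 (b = 5*5 = 25)
d = 25/4 (d = 25/(6 - 2) = 25/4 ≈ 6.2500)
x = -75/2 (x = ((3*(25/4))*(-4))/2 = ((75/4)*(-4))/2 = (½)*(-75) = -75/2 ≈ -37.500)
-16*x*17 = -16*(-75/2)*17 = 600*17 = 10200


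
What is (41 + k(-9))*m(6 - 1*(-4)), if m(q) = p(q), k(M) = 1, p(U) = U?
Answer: 420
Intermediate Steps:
m(q) = q
(41 + k(-9))*m(6 - 1*(-4)) = (41 + 1)*(6 - 1*(-4)) = 42*(6 + 4) = 42*10 = 420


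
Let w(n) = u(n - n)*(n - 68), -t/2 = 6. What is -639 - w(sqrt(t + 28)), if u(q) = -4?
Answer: -895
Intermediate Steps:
t = -12 (t = -2*6 = -12)
w(n) = 272 - 4*n (w(n) = -4*(n - 68) = -4*(-68 + n) = 272 - 4*n)
-639 - w(sqrt(t + 28)) = -639 - (272 - 4*sqrt(-12 + 28)) = -639 - (272 - 4*sqrt(16)) = -639 - (272 - 4*4) = -639 - (272 - 16) = -639 - 1*256 = -639 - 256 = -895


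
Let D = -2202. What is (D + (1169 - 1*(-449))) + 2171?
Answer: 1587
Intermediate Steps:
(D + (1169 - 1*(-449))) + 2171 = (-2202 + (1169 - 1*(-449))) + 2171 = (-2202 + (1169 + 449)) + 2171 = (-2202 + 1618) + 2171 = -584 + 2171 = 1587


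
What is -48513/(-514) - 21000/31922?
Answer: 768918993/8203954 ≈ 93.725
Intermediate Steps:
-48513/(-514) - 21000/31922 = -48513*(-1/514) - 21000*1/31922 = 48513/514 - 10500/15961 = 768918993/8203954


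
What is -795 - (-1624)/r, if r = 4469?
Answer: -3551231/4469 ≈ -794.64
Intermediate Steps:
-795 - (-1624)/r = -795 - (-1624)/4469 = -795 - 1*(-1624/4469) = -795 + 1624/4469 = -3551231/4469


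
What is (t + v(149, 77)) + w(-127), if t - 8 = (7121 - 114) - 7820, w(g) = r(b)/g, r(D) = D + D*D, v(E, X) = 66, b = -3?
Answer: -93859/127 ≈ -739.05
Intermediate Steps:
r(D) = D + D**2
w(g) = 6/g (w(g) = (-3*(1 - 3))/g = (-3*(-2))/g = 6/g)
t = -805 (t = 8 + ((7121 - 114) - 7820) = 8 + (7007 - 7820) = 8 - 813 = -805)
(t + v(149, 77)) + w(-127) = (-805 + 66) + 6/(-127) = -739 + 6*(-1/127) = -739 - 6/127 = -93859/127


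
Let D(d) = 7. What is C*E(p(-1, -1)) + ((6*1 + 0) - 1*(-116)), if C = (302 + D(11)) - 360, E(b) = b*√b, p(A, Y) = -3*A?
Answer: 122 - 153*√3 ≈ -143.00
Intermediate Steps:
E(b) = b^(3/2)
C = -51 (C = (302 + 7) - 360 = 309 - 360 = -51)
C*E(p(-1, -1)) + ((6*1 + 0) - 1*(-116)) = -51*3*√3 + ((6*1 + 0) - 1*(-116)) = -153*√3 + ((6 + 0) + 116) = -153*√3 + (6 + 116) = -153*√3 + 122 = 122 - 153*√3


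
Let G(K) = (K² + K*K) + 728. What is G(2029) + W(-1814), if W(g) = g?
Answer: 8232596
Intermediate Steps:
G(K) = 728 + 2*K² (G(K) = (K² + K²) + 728 = 2*K² + 728 = 728 + 2*K²)
G(2029) + W(-1814) = (728 + 2*2029²) - 1814 = (728 + 2*4116841) - 1814 = (728 + 8233682) - 1814 = 8234410 - 1814 = 8232596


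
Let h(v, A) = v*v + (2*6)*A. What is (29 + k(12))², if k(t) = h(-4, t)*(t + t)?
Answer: 14969161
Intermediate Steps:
h(v, A) = v² + 12*A
k(t) = 2*t*(16 + 12*t) (k(t) = ((-4)² + 12*t)*(t + t) = (16 + 12*t)*(2*t) = 2*t*(16 + 12*t))
(29 + k(12))² = (29 + 8*12*(4 + 3*12))² = (29 + 8*12*(4 + 36))² = (29 + 8*12*40)² = (29 + 3840)² = 3869² = 14969161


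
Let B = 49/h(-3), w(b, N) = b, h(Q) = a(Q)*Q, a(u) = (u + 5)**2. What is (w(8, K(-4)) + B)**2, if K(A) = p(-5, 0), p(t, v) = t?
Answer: 2209/144 ≈ 15.340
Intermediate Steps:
a(u) = (5 + u)**2
h(Q) = Q*(5 + Q)**2 (h(Q) = (5 + Q)**2*Q = Q*(5 + Q)**2)
K(A) = -5
B = -49/12 (B = 49/((-3*(5 - 3)**2)) = 49/((-3*2**2)) = 49/((-3*4)) = 49/(-12) = 49*(-1/12) = -49/12 ≈ -4.0833)
(w(8, K(-4)) + B)**2 = (8 - 49/12)**2 = (47/12)**2 = 2209/144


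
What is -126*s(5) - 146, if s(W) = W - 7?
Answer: 106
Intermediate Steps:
s(W) = -7 + W
-126*s(5) - 146 = -126*(-7 + 5) - 146 = -126*(-2) - 146 = 252 - 146 = 106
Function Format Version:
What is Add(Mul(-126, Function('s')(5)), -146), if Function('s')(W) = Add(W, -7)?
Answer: 106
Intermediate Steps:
Function('s')(W) = Add(-7, W)
Add(Mul(-126, Function('s')(5)), -146) = Add(Mul(-126, Add(-7, 5)), -146) = Add(Mul(-126, -2), -146) = Add(252, -146) = 106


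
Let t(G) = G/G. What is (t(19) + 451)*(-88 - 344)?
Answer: -195264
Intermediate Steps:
t(G) = 1
(t(19) + 451)*(-88 - 344) = (1 + 451)*(-88 - 344) = 452*(-432) = -195264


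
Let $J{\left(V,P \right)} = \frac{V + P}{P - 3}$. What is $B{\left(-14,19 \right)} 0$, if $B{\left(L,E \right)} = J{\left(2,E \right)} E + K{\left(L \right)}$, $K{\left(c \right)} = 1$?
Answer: $0$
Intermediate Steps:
$J{\left(V,P \right)} = \frac{P + V}{-3 + P}$
$B{\left(L,E \right)} = 1 + \frac{E \left(2 + E\right)}{-3 + E}$ ($B{\left(L,E \right)} = \frac{E + 2}{-3 + E} E + 1 = \frac{2 + E}{-3 + E} E + 1 = \frac{E \left(2 + E\right)}{-3 + E} + 1 = 1 + \frac{E \left(2 + E\right)}{-3 + E}$)
$B{\left(-14,19 \right)} 0 = \frac{-3 + 19 + 19 \left(2 + 19\right)}{-3 + 19} \cdot 0 = \frac{-3 + 19 + 19 \cdot 21}{16} \cdot 0 = \frac{-3 + 19 + 399}{16} \cdot 0 = \frac{1}{16} \cdot 415 \cdot 0 = \frac{415}{16} \cdot 0 = 0$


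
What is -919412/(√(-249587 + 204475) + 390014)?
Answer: -89645887942/38027741327 + 459706*I*√11278/38027741327 ≈ -2.3574 + 0.0012838*I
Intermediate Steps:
-919412/(√(-249587 + 204475) + 390014) = -919412/(√(-45112) + 390014) = -919412/(2*I*√11278 + 390014) = -919412/(390014 + 2*I*√11278)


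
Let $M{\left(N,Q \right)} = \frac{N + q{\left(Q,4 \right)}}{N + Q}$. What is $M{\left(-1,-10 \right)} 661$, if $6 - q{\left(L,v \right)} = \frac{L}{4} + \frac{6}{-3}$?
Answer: $- \frac{12559}{22} \approx -570.86$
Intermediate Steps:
$q{\left(L,v \right)} = 8 - \frac{L}{4}$ ($q{\left(L,v \right)} = 6 - \left(\frac{L}{4} + \frac{6}{-3}\right) = 6 - \left(L \frac{1}{4} + 6 \left(- \frac{1}{3}\right)\right) = 6 - \left(\frac{L}{4} - 2\right) = 6 - \left(-2 + \frac{L}{4}\right) = 8 - \frac{L}{4}$)
$M{\left(N,Q \right)} = \frac{8 + N - \frac{Q}{4}}{N + Q}$ ($M{\left(N,Q \right)} = \frac{N - \left(-8 + \frac{Q}{4}\right)}{N + Q} = \frac{8 + N - \frac{Q}{4}}{N + Q}$)
$M{\left(-1,-10 \right)} 661 = \frac{8 - 1 - - \frac{5}{2}}{-1 - 10} \cdot 661 = \frac{8 - 1 + \frac{5}{2}}{-11} \cdot 661 = \left(- \frac{1}{11}\right) \frac{19}{2} \cdot 661 = \left(- \frac{19}{22}\right) 661 = - \frac{12559}{22}$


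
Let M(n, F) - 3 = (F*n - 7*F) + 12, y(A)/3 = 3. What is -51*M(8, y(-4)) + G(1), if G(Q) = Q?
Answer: -1223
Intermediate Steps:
y(A) = 9 (y(A) = 3*3 = 9)
M(n, F) = 15 - 7*F + F*n (M(n, F) = 3 + ((F*n - 7*F) + 12) = 3 + ((-7*F + F*n) + 12) = 3 + (12 - 7*F + F*n) = 15 - 7*F + F*n)
-51*M(8, y(-4)) + G(1) = -51*(15 - 7*9 + 9*8) + 1 = -51*(15 - 63 + 72) + 1 = -51*24 + 1 = -1224 + 1 = -1223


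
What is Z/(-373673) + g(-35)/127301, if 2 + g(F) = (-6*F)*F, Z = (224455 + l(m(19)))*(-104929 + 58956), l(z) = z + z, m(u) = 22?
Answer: 1313857192335731/47568946573 ≈ 27620.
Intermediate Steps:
l(z) = 2*z
Z = -10320892527 (Z = (224455 + 2*22)*(-104929 + 58956) = (224455 + 44)*(-45973) = 224499*(-45973) = -10320892527)
g(F) = -2 - 6*F² (g(F) = -2 + (-6*F)*F = -2 - 6*F²)
Z/(-373673) + g(-35)/127301 = -10320892527/(-373673) + (-2 - 6*(-35)²)/127301 = -10320892527*(-1/373673) + (-2 - 6*1225)*(1/127301) = 10320892527/373673 + (-2 - 7350)*(1/127301) = 10320892527/373673 - 7352*1/127301 = 10320892527/373673 - 7352/127301 = 1313857192335731/47568946573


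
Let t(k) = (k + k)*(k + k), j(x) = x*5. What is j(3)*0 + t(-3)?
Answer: 36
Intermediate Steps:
j(x) = 5*x
t(k) = 4*k² (t(k) = (2*k)*(2*k) = 4*k²)
j(3)*0 + t(-3) = (5*3)*0 + 4*(-3)² = 15*0 + 4*9 = 0 + 36 = 36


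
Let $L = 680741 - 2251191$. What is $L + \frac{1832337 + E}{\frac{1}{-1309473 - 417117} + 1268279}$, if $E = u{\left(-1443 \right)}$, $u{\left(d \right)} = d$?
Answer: $- \frac{3438964854440232590}{2189797838609} \approx -1.5704 \cdot 10^{6}$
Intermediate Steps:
$E = -1443$
$L = -1570450$
$L + \frac{1832337 + E}{\frac{1}{-1309473 - 417117} + 1268279} = -1570450 + \frac{1832337 - 1443}{\frac{1}{-1309473 - 417117} + 1268279} = -1570450 + \frac{1830894}{\frac{1}{-1726590} + 1268279} = -1570450 + \frac{1830894}{- \frac{1}{1726590} + 1268279} = -1570450 + \frac{1830894}{\frac{2189797838609}{1726590}} = -1570450 + 1830894 \cdot \frac{1726590}{2189797838609} = -1570450 + \frac{3161203271460}{2189797838609} = - \frac{3438964854440232590}{2189797838609}$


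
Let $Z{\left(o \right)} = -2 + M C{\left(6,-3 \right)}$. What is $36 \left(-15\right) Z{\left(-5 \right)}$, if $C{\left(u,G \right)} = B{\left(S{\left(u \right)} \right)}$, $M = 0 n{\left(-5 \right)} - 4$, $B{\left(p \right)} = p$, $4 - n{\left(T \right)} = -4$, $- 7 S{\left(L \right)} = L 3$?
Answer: $- \frac{31320}{7} \approx -4474.3$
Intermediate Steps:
$S{\left(L \right)} = - \frac{3 L}{7}$ ($S{\left(L \right)} = - \frac{L 3}{7} = - \frac{3 L}{7}$)
$n{\left(T \right)} = 8$ ($n{\left(T \right)} = 4 - -4 = 4 + 4 = 8$)
$M = -4$ ($M = 0 \cdot 8 - 4 = 0 - 4 = -4$)
$C{\left(u,G \right)} = - \frac{3 u}{7}$
$Z{\left(o \right)} = \frac{58}{7}$ ($Z{\left(o \right)} = -2 - 4 \left(\left(- \frac{3}{7}\right) 6\right) = -2 - - \frac{72}{7} = -2 + \frac{72}{7} = \frac{58}{7}$)
$36 \left(-15\right) Z{\left(-5 \right)} = 36 \left(-15\right) \frac{58}{7} = \left(-540\right) \frac{58}{7} = - \frac{31320}{7}$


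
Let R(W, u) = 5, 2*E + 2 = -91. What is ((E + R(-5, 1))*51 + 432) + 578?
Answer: -2213/2 ≈ -1106.5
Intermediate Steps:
E = -93/2 (E = -1 + (1/2)*(-91) = -1 - 91/2 = -93/2 ≈ -46.500)
((E + R(-5, 1))*51 + 432) + 578 = ((-93/2 + 5)*51 + 432) + 578 = (-83/2*51 + 432) + 578 = (-4233/2 + 432) + 578 = -3369/2 + 578 = -2213/2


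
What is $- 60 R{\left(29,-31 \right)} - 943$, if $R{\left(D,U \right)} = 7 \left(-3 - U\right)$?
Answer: $-12703$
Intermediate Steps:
$R{\left(D,U \right)} = -21 - 7 U$
$- 60 R{\left(29,-31 \right)} - 943 = - 60 \left(-21 - -217\right) - 943 = - 60 \left(-21 + 217\right) - 943 = \left(-60\right) 196 - 943 = -11760 - 943 = -12703$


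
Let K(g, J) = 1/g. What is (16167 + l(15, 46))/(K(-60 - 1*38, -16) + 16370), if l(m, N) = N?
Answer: 1588874/1604259 ≈ 0.99041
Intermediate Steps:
(16167 + l(15, 46))/(K(-60 - 1*38, -16) + 16370) = (16167 + 46)/(1/(-60 - 1*38) + 16370) = 16213/(1/(-60 - 38) + 16370) = 16213/(1/(-98) + 16370) = 16213/(-1/98 + 16370) = 16213/(1604259/98) = 16213*(98/1604259) = 1588874/1604259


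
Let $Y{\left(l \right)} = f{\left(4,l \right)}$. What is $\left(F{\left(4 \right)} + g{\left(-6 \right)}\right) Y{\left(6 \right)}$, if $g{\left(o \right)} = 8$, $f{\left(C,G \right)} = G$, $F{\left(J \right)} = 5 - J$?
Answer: $54$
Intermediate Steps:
$Y{\left(l \right)} = l$
$\left(F{\left(4 \right)} + g{\left(-6 \right)}\right) Y{\left(6 \right)} = \left(\left(5 - 4\right) + 8\right) 6 = \left(1 + 8\right) 6 = 9 \cdot 6 = 54$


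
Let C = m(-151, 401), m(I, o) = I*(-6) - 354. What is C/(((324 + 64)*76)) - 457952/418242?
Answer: -75416017/70074546 ≈ -1.0762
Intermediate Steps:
m(I, o) = -354 - 6*I (m(I, o) = -6*I - 354 = -354 - 6*I)
C = 552 (C = -354 - 6*(-151) = -354 + 906 = 552)
C/(((324 + 64)*76)) - 457952/418242 = 552/(((324 + 64)*76)) - 457952/418242 = 552/((388*76)) - 457952*1/418242 = 552/29488 - 20816/19011 = 552*(1/29488) - 20816/19011 = 69/3686 - 20816/19011 = -75416017/70074546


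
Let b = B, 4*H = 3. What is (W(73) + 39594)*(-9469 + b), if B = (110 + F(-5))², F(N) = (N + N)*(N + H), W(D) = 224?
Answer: 1097961441/2 ≈ 5.4898e+8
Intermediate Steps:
H = ¾ (H = (¼)*3 = ¾ ≈ 0.75000)
F(N) = 2*N*(¾ + N) (F(N) = (N + N)*(N + ¾) = (2*N)*(¾ + N) = 2*N*(¾ + N))
B = 93025/4 (B = (110 + (½)*(-5)*(3 + 4*(-5)))² = (110 + (½)*(-5)*(3 - 20))² = (110 + (½)*(-5)*(-17))² = (110 + 85/2)² = (305/2)² = 93025/4 ≈ 23256.)
b = 93025/4 ≈ 23256.
(W(73) + 39594)*(-9469 + b) = (224 + 39594)*(-9469 + 93025/4) = 39818*(55149/4) = 1097961441/2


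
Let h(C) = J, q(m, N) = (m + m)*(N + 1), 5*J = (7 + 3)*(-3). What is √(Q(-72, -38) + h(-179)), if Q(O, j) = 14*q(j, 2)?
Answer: I*√3198 ≈ 56.551*I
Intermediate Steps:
J = -6 (J = ((7 + 3)*(-3))/5 = (10*(-3))/5 = (⅕)*(-30) = -6)
q(m, N) = 2*m*(1 + N) (q(m, N) = (2*m)*(1 + N) = 2*m*(1 + N))
h(C) = -6
Q(O, j) = 84*j (Q(O, j) = 14*(2*j*(1 + 2)) = 14*(2*j*3) = 14*(6*j) = 84*j)
√(Q(-72, -38) + h(-179)) = √(84*(-38) - 6) = √(-3192 - 6) = √(-3198) = I*√3198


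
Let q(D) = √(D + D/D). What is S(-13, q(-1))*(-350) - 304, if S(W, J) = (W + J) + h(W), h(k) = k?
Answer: 8796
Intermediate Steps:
q(D) = √(1 + D) (q(D) = √(D + 1) = √(1 + D))
S(W, J) = J + 2*W (S(W, J) = (W + J) + W = (J + W) + W = J + 2*W)
S(-13, q(-1))*(-350) - 304 = (√(1 - 1) + 2*(-13))*(-350) - 304 = (√0 - 26)*(-350) - 304 = (0 - 26)*(-350) - 304 = -26*(-350) - 304 = 9100 - 304 = 8796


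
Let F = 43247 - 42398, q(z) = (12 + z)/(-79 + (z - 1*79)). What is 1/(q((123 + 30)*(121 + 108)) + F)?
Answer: 34879/29647320 ≈ 0.0011765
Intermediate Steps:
q(z) = (12 + z)/(-158 + z) (q(z) = (12 + z)/(-79 + (z - 79)) = (12 + z)/(-79 + (-79 + z)) = (12 + z)/(-158 + z))
F = 849
1/(q((123 + 30)*(121 + 108)) + F) = 1/((12 + (123 + 30)*(121 + 108))/(-158 + (123 + 30)*(121 + 108)) + 849) = 1/((12 + 153*229)/(-158 + 153*229) + 849) = 1/((12 + 35037)/(-158 + 35037) + 849) = 1/(35049/34879 + 849) = 1/(29647320/34879) = 34879/29647320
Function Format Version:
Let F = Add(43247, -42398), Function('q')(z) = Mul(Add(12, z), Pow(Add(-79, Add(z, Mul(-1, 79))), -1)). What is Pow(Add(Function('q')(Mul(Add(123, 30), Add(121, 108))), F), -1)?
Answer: Rational(34879, 29647320) ≈ 0.0011765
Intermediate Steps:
Function('q')(z) = Mul(Pow(Add(-158, z), -1), Add(12, z)) (Function('q')(z) = Mul(Add(12, z), Pow(Add(-79, Add(z, -79)), -1)) = Mul(Add(12, z), Pow(Add(-79, Add(-79, z)), -1)) = Mul(Add(12, z), Pow(Add(-158, z), -1)) = Mul(Pow(Add(-158, z), -1), Add(12, z)))
F = 849
Pow(Add(Function('q')(Mul(Add(123, 30), Add(121, 108))), F), -1) = Pow(Add(Mul(Pow(Add(-158, Mul(Add(123, 30), Add(121, 108))), -1), Add(12, Mul(Add(123, 30), Add(121, 108)))), 849), -1) = Pow(Add(Mul(Pow(Add(-158, Mul(153, 229)), -1), Add(12, Mul(153, 229))), 849), -1) = Pow(Add(Mul(Pow(Add(-158, 35037), -1), Add(12, 35037)), 849), -1) = Pow(Add(Mul(Pow(34879, -1), 35049), 849), -1) = Pow(Add(Mul(Rational(1, 34879), 35049), 849), -1) = Pow(Add(Rational(35049, 34879), 849), -1) = Pow(Rational(29647320, 34879), -1) = Rational(34879, 29647320)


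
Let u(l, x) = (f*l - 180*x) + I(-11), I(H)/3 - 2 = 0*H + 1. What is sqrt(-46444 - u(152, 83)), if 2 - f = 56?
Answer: I*sqrt(23305) ≈ 152.66*I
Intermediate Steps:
f = -54 (f = 2 - 1*56 = 2 - 56 = -54)
I(H) = 9 (I(H) = 6 + 3*(0*H + 1) = 6 + 3*(0 + 1) = 6 + 3*1 = 6 + 3 = 9)
u(l, x) = 9 - 180*x - 54*l (u(l, x) = (-54*l - 180*x) + 9 = (-180*x - 54*l) + 9 = 9 - 180*x - 54*l)
sqrt(-46444 - u(152, 83)) = sqrt(-46444 - (9 - 180*83 - 54*152)) = sqrt(-46444 - (9 - 14940 - 8208)) = sqrt(-46444 - 1*(-23139)) = sqrt(-46444 + 23139) = sqrt(-23305) = I*sqrt(23305)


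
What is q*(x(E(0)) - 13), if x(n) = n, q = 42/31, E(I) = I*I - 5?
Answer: -756/31 ≈ -24.387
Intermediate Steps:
E(I) = -5 + I**2 (E(I) = I**2 - 5 = -5 + I**2)
q = 42/31 (q = 42*(1/31) = 42/31 ≈ 1.3548)
q*(x(E(0)) - 13) = 42*((-5 + 0**2) - 13)/31 = 42*((-5 + 0) - 13)/31 = 42*(-5 - 13)/31 = (42/31)*(-18) = -756/31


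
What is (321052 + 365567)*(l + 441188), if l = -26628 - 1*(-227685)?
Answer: 440977619655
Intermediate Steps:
l = 201057 (l = -26628 + 227685 = 201057)
(321052 + 365567)*(l + 441188) = (321052 + 365567)*(201057 + 441188) = 686619*642245 = 440977619655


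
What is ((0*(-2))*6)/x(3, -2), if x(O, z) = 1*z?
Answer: 0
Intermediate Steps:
x(O, z) = z
((0*(-2))*6)/x(3, -2) = ((0*(-2))*6)/(-2) = (0*6)*(-½) = 0*(-½) = 0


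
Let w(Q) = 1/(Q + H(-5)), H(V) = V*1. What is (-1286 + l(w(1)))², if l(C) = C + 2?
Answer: 26388769/16 ≈ 1.6493e+6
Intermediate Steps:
H(V) = V
w(Q) = 1/(-5 + Q) (w(Q) = 1/(Q - 5) = 1/(-5 + Q))
l(C) = 2 + C
(-1286 + l(w(1)))² = (-1286 + (2 + 1/(-5 + 1)))² = (-1286 + (2 + 1/(-4)))² = (-1286 + (2 - ¼))² = (-1286 + 7/4)² = (-5137/4)² = 26388769/16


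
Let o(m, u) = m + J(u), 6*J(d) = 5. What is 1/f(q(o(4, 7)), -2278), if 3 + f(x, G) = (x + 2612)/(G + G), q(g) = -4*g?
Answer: -6834/24391 ≈ -0.28019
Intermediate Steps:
J(d) = ⅚ (J(d) = (⅙)*5 = ⅚)
o(m, u) = ⅚ + m (o(m, u) = m + ⅚ = ⅚ + m)
f(x, G) = -3 + (2612 + x)/(2*G) (f(x, G) = -3 + (x + 2612)/(G + G) = -3 + (2612 + x)/((2*G)) = -3 + (2612 + x)*(1/(2*G)) = -3 + (2612 + x)/(2*G))
1/f(q(o(4, 7)), -2278) = 1/((½)*(2612 - 4*(⅚ + 4) - 6*(-2278))/(-2278)) = 1/((½)*(-1/2278)*(2612 - 4*29/6 + 13668)) = 1/((½)*(-1/2278)*(2612 - 58/3 + 13668)) = 1/((½)*(-1/2278)*(48782/3)) = 1/(-24391/6834) = -6834/24391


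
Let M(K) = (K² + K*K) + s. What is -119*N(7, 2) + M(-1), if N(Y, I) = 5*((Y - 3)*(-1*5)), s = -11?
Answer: 11891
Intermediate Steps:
N(Y, I) = 75 - 25*Y (N(Y, I) = 5*((-3 + Y)*(-5)) = 5*(15 - 5*Y) = 75 - 25*Y)
M(K) = -11 + 2*K² (M(K) = (K² + K*K) - 11 = (K² + K²) - 11 = 2*K² - 11 = -11 + 2*K²)
-119*N(7, 2) + M(-1) = -119*(75 - 25*7) + (-11 + 2*(-1)²) = -119*(75 - 175) + (-11 + 2*1) = -119*(-100) + (-11 + 2) = 11900 - 9 = 11891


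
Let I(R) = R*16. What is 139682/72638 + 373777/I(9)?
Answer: 13585263967/5229936 ≈ 2597.6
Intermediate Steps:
I(R) = 16*R
139682/72638 + 373777/I(9) = 139682/72638 + 373777/((16*9)) = 139682*(1/72638) + 373777/144 = 69841/36319 + 373777*(1/144) = 69841/36319 + 373777/144 = 13585263967/5229936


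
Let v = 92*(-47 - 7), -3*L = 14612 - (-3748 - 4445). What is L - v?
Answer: -7901/3 ≈ -2633.7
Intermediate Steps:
L = -22805/3 (L = -(14612 - (-3748 - 4445))/3 = -(14612 - 1*(-8193))/3 = -(14612 + 8193)/3 = -⅓*22805 = -22805/3 ≈ -7601.7)
v = -4968 (v = 92*(-54) = -4968)
L - v = -22805/3 - 1*(-4968) = -22805/3 + 4968 = -7901/3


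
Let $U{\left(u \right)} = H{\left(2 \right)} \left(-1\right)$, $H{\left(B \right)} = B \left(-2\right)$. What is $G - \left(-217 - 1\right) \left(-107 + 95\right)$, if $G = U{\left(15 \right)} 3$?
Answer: $-2604$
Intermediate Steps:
$H{\left(B \right)} = - 2 B$
$U{\left(u \right)} = 4$ ($U{\left(u \right)} = \left(-2\right) 2 \left(-1\right) = \left(-4\right) \left(-1\right) = 4$)
$G = 12$ ($G = 4 \cdot 3 = 12$)
$G - \left(-217 - 1\right) \left(-107 + 95\right) = 12 - \left(-217 - 1\right) \left(-107 + 95\right) = 12 - \left(-218\right) \left(-12\right) = 12 - 2616 = -2604$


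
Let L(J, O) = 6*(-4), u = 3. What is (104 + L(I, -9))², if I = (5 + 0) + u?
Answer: 6400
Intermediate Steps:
I = 8 (I = (5 + 0) + 3 = 5 + 3 = 8)
L(J, O) = -24
(104 + L(I, -9))² = (104 - 24)² = 80² = 6400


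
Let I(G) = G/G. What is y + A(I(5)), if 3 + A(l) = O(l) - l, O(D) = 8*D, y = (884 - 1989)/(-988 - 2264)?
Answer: 14113/3252 ≈ 4.3398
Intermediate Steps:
I(G) = 1
y = 1105/3252 (y = -1105/(-3252) = -1105*(-1/3252) = 1105/3252 ≈ 0.33979)
A(l) = -3 + 7*l (A(l) = -3 + (8*l - l) = -3 + 7*l)
y + A(I(5)) = 1105/3252 + (-3 + 7*1) = 1105/3252 + (-3 + 7) = 1105/3252 + 4 = 14113/3252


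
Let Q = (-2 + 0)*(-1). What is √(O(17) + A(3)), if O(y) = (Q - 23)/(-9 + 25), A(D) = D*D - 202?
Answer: I*√3109/4 ≈ 13.94*I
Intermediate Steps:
Q = 2 (Q = -2*(-1) = 2)
A(D) = -202 + D² (A(D) = D² - 202 = -202 + D²)
O(y) = -21/16 (O(y) = (2 - 23)/(-9 + 25) = -21/16)
√(O(17) + A(3)) = √(-21/16 + (-202 + 3²)) = √(-21/16 + (-202 + 9)) = √(-21/16 - 193) = √(-3109/16) = I*√3109/4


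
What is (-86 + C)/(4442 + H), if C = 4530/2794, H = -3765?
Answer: -117877/945769 ≈ -0.12464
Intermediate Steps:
C = 2265/1397 (C = 4530*(1/2794) = 2265/1397 ≈ 1.6213)
(-86 + C)/(4442 + H) = (-86 + 2265/1397)/(4442 - 3765) = -117877/1397/677 = -117877/1397*1/677 = -117877/945769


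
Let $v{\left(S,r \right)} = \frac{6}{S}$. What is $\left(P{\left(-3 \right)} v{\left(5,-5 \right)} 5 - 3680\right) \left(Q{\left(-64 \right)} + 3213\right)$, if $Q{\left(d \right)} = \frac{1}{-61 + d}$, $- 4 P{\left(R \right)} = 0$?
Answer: $- \frac{295595264}{25} \approx -1.1824 \cdot 10^{7}$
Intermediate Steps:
$P{\left(R \right)} = 0$ ($P{\left(R \right)} = \left(- \frac{1}{4}\right) 0 = 0$)
$\left(P{\left(-3 \right)} v{\left(5,-5 \right)} 5 - 3680\right) \left(Q{\left(-64 \right)} + 3213\right) = \left(0 \cdot \frac{6}{5} \cdot 5 - 3680\right) \left(\frac{1}{-61 - 64} + 3213\right) = \left(0 \cdot 6 \cdot \frac{1}{5} \cdot 5 - 3680\right) \left(\frac{1}{-125} + 3213\right) = \left(0 \cdot \frac{6}{5} \cdot 5 - 3680\right) \left(- \frac{1}{125} + 3213\right) = \left(0 \cdot 5 - 3680\right) \frac{401624}{125} = \left(0 - 3680\right) \frac{401624}{125} = \left(-3680\right) \frac{401624}{125} = - \frac{295595264}{25}$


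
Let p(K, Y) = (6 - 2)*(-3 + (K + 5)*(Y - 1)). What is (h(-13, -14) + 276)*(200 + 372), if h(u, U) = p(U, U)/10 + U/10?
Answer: 936364/5 ≈ 1.8727e+5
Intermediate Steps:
p(K, Y) = -12 + 4*(-1 + Y)*(5 + K) (p(K, Y) = 4*(-3 + (5 + K)*(-1 + Y)) = 4*(-3 + (-1 + Y)*(5 + K)) = -12 + 4*(-1 + Y)*(5 + K))
h(u, U) = -16/5 + 2*U²/5 + 17*U/10 (h(u, U) = (-32 - 4*U + 20*U + 4*U*U)/10 + U/10 = (-32 - 4*U + 20*U + 4*U²)*(⅒) + U*(⅒) = (-32 + 4*U² + 16*U)*(⅒) + U/10 = (-16/5 + 2*U²/5 + 8*U/5) + U/10 = -16/5 + 2*U²/5 + 17*U/10)
(h(-13, -14) + 276)*(200 + 372) = ((-16/5 + (⅖)*(-14)² + (17/10)*(-14)) + 276)*(200 + 372) = ((-16/5 + (⅖)*196 - 119/5) + 276)*572 = ((-16/5 + 392/5 - 119/5) + 276)*572 = (257/5 + 276)*572 = (1637/5)*572 = 936364/5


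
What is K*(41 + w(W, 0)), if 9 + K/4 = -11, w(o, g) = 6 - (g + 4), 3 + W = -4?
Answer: -3440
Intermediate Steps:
W = -7 (W = -3 - 4 = -7)
w(o, g) = 2 - g (w(o, g) = 6 - (4 + g) = 6 + (-4 - g) = 2 - g)
K = -80 (K = -36 + 4*(-11) = -36 - 44 = -80)
K*(41 + w(W, 0)) = -80*(41 + (2 - 1*0)) = -80*(41 + (2 + 0)) = -80*(41 + 2) = -80*43 = -3440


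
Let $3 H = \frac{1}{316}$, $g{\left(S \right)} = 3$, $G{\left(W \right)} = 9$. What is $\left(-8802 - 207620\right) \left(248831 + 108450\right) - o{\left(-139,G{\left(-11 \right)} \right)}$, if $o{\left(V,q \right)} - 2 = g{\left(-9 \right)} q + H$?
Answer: $- \frac{73302648243229}{948} \approx -7.7323 \cdot 10^{10}$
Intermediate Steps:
$H = \frac{1}{948}$ ($H = \frac{1}{3 \cdot 316} = \frac{1}{3} \cdot \frac{1}{316} = \frac{1}{948} \approx 0.0010549$)
$o{\left(V,q \right)} = \frac{1897}{948} + 3 q$ ($o{\left(V,q \right)} = 2 + \left(3 q + \frac{1}{948}\right) = 2 + \left(\frac{1}{948} + 3 q\right) = \frac{1897}{948} + 3 q$)
$\left(-8802 - 207620\right) \left(248831 + 108450\right) - o{\left(-139,G{\left(-11 \right)} \right)} = \left(-8802 - 207620\right) \left(248831 + 108450\right) - \left(\frac{1897}{948} + 3 \cdot 9\right) = \left(-216422\right) 357281 - \left(\frac{1897}{948} + 27\right) = -77323468582 - \frac{27493}{948} = - \frac{73302648243229}{948}$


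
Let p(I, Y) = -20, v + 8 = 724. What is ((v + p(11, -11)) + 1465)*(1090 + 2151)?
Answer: 7003801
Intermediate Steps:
v = 716 (v = -8 + 724 = 716)
((v + p(11, -11)) + 1465)*(1090 + 2151) = ((716 - 20) + 1465)*(1090 + 2151) = (696 + 1465)*3241 = 2161*3241 = 7003801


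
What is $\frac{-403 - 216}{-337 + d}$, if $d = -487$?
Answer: $\frac{619}{824} \approx 0.75121$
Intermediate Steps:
$\frac{-403 - 216}{-337 + d} = \frac{-403 - 216}{-337 - 487} = - \frac{619}{-824} = \left(-619\right) \left(- \frac{1}{824}\right) = \frac{619}{824}$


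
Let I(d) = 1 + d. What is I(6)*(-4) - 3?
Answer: -31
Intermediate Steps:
I(6)*(-4) - 3 = (1 + 6)*(-4) - 3 = 7*(-4) - 3 = -28 - 3 = -31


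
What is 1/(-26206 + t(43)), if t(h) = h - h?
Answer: -1/26206 ≈ -3.8159e-5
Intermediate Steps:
t(h) = 0
1/(-26206 + t(43)) = 1/(-26206 + 0) = 1/(-26206) = -1/26206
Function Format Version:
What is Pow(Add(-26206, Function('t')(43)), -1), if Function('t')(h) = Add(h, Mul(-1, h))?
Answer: Rational(-1, 26206) ≈ -3.8159e-5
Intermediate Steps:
Function('t')(h) = 0
Pow(Add(-26206, Function('t')(43)), -1) = Pow(Add(-26206, 0), -1) = Pow(-26206, -1) = Rational(-1, 26206)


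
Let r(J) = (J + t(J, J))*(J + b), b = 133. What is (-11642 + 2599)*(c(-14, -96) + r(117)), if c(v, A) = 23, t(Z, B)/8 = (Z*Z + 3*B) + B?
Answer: -256308217739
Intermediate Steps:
t(Z, B) = 8*Z² + 32*B (t(Z, B) = 8*((Z*Z + 3*B) + B) = 8*((Z² + 3*B) + B) = 8*(Z² + 4*B) = 8*Z² + 32*B)
r(J) = (133 + J)*(8*J² + 33*J) (r(J) = (J + (8*J² + 32*J))*(J + 133) = (8*J² + 33*J)*(133 + J) = (133 + J)*(8*J² + 33*J))
(-11642 + 2599)*(c(-14, -96) + r(117)) = (-11642 + 2599)*(23 + 117*(4389 + 8*117² + 1097*117)) = -9043*(23 + 117*(4389 + 8*13689 + 128349)) = -9043*(23 + 117*(4389 + 109512 + 128349)) = -9043*(23 + 117*242250) = -9043*(23 + 28343250) = -9043*28343273 = -256308217739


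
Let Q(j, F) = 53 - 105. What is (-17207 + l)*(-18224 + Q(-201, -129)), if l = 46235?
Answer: -530515728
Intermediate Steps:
Q(j, F) = -52
(-17207 + l)*(-18224 + Q(-201, -129)) = (-17207 + 46235)*(-18224 - 52) = 29028*(-18276) = -530515728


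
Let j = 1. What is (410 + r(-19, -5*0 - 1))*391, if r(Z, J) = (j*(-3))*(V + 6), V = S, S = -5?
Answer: 159137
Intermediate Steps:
V = -5
r(Z, J) = -3 (r(Z, J) = (1*(-3))*(-5 + 6) = -3*1 = -3)
(410 + r(-19, -5*0 - 1))*391 = (410 - 3)*391 = 407*391 = 159137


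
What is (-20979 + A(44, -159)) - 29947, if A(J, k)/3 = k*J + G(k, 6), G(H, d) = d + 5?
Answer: -71881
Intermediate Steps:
G(H, d) = 5 + d
A(J, k) = 33 + 3*J*k (A(J, k) = 3*(k*J + (5 + 6)) = 3*(J*k + 11) = 3*(11 + J*k) = 33 + 3*J*k)
(-20979 + A(44, -159)) - 29947 = (-20979 + (33 + 3*44*(-159))) - 29947 = (-20979 + (33 - 20988)) - 29947 = (-20979 - 20955) - 29947 = -41934 - 29947 = -71881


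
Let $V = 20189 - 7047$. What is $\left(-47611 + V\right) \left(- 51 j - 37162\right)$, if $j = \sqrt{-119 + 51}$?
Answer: $1280936978 + 3515838 i \sqrt{17} \approx 1.2809 \cdot 10^{9} + 1.4496 \cdot 10^{7} i$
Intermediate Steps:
$j = 2 i \sqrt{17}$ ($j = \sqrt{-68} = 2 i \sqrt{17} \approx 8.2462 i$)
$V = 13142$ ($V = 20189 - 7047 = 13142$)
$\left(-47611 + V\right) \left(- 51 j - 37162\right) = \left(-47611 + 13142\right) \left(- 51 \cdot 2 i \sqrt{17} - 37162\right) = - 34469 \left(- 102 i \sqrt{17} - 37162\right) = - 34469 \left(-37162 - 102 i \sqrt{17}\right) = 1280936978 + 3515838 i \sqrt{17}$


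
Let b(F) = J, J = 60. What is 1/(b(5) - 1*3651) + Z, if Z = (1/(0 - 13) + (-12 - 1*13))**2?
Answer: 381636947/606879 ≈ 628.85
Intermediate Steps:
b(F) = 60
Z = 106276/169 (Z = (1/(-13) + (-12 - 13))**2 = (-1/13 - 25)**2 = (-326/13)**2 = 106276/169 ≈ 628.85)
1/(b(5) - 1*3651) + Z = 1/(60 - 1*3651) + 106276/169 = 1/(60 - 3651) + 106276/169 = 1/(-3591) + 106276/169 = -1/3591 + 106276/169 = 381636947/606879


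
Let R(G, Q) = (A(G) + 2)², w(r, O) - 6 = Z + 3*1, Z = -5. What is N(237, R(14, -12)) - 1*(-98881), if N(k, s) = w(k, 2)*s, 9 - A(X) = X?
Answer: 98917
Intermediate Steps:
w(r, O) = 4 (w(r, O) = 6 + (-5 + 3*1) = 6 + (-5 + 3) = 6 - 2 = 4)
A(X) = 9 - X
R(G, Q) = (11 - G)² (R(G, Q) = ((9 - G) + 2)² = (11 - G)²)
N(k, s) = 4*s
N(237, R(14, -12)) - 1*(-98881) = 4*(-11 + 14)² - 1*(-98881) = 4*3² + 98881 = 4*9 + 98881 = 36 + 98881 = 98917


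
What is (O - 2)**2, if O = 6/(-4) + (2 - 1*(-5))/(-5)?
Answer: 2401/100 ≈ 24.010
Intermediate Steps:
O = -29/10 (O = 6*(-1/4) + (2 + 5)*(-1/5) = -3/2 + 7*(-1/5) = -3/2 - 7/5 = -29/10 ≈ -2.9000)
(O - 2)**2 = (-29/10 - 2)**2 = (-49/10)**2 = 2401/100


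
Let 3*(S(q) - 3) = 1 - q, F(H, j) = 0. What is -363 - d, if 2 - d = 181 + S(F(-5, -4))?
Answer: -542/3 ≈ -180.67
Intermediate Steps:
S(q) = 10/3 - q/3 (S(q) = 3 + (1 - q)/3 = 3 + (⅓ - q/3) = 10/3 - q/3)
d = -547/3 (d = 2 - (181 + (10/3 - ⅓*0)) = 2 - (181 + (10/3 + 0)) = 2 - (181 + 10/3) = 2 - 1*553/3 = 2 - 553/3 = -547/3 ≈ -182.33)
-363 - d = -363 - 1*(-547/3) = -363 + 547/3 = -542/3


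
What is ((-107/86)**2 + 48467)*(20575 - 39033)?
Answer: -3308350833249/3698 ≈ -8.9463e+8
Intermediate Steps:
((-107/86)**2 + 48467)*(20575 - 39033) = ((-107*1/86)**2 + 48467)*(-18458) = ((-107/86)**2 + 48467)*(-18458) = (11449/7396 + 48467)*(-18458) = (358473381/7396)*(-18458) = -3308350833249/3698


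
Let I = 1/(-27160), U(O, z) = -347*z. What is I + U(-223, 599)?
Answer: -5645287481/27160 ≈ -2.0785e+5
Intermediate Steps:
I = -1/27160 ≈ -3.6819e-5
I + U(-223, 599) = -1/27160 - 347*599 = -1/27160 - 207853 = -5645287481/27160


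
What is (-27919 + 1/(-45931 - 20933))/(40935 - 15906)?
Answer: -18124039/16247952 ≈ -1.1155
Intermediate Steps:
(-27919 + 1/(-45931 - 20933))/(40935 - 15906) = (-27919 + 1/(-66864))/25029 = (-27919 - 1/66864)*(1/25029) = -1866776017/66864*1/25029 = -18124039/16247952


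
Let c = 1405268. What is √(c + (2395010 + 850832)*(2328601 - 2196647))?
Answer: 2*√107075810134 ≈ 6.5445e+5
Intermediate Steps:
√(c + (2395010 + 850832)*(2328601 - 2196647)) = √(1405268 + (2395010 + 850832)*(2328601 - 2196647)) = √(1405268 + 3245842*131954) = √(1405268 + 428301835268) = √428303240536 = 2*√107075810134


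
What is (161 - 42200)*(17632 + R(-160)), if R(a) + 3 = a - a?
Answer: -741105531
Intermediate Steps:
R(a) = -3 (R(a) = -3 + (a - a) = -3 + 0 = -3)
(161 - 42200)*(17632 + R(-160)) = (161 - 42200)*(17632 - 3) = -42039*17629 = -741105531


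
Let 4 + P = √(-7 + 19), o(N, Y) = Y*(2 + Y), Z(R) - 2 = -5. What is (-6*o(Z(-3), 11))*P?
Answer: 3432 - 1716*√3 ≈ 459.80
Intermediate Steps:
Z(R) = -3 (Z(R) = 2 - 5 = -3)
P = -4 + 2*√3 (P = -4 + √(-7 + 19) = -4 + √12 = -4 + 2*√3 ≈ -0.53590)
(-6*o(Z(-3), 11))*P = (-66*(2 + 11))*(-4 + 2*√3) = (-66*13)*(-4 + 2*√3) = (-6*143)*(-4 + 2*√3) = -858*(-4 + 2*√3) = 3432 - 1716*√3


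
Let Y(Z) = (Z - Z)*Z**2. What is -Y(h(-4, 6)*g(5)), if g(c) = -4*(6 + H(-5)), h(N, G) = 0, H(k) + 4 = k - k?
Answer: 0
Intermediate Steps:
H(k) = -4 (H(k) = -4 + (k - k) = -4 + 0 = -4)
g(c) = -8 (g(c) = -4*(6 - 4) = -4*2 = -8)
Y(Z) = 0 (Y(Z) = 0*Z**2 = 0)
-Y(h(-4, 6)*g(5)) = -1*0 = 0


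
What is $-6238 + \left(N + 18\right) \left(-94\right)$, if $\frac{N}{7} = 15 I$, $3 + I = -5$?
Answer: $71030$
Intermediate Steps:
$I = -8$ ($I = -3 - 5 = -8$)
$N = -840$ ($N = 7 \cdot 15 \left(-8\right) = 7 \left(-120\right) = -840$)
$-6238 + \left(N + 18\right) \left(-94\right) = -6238 + \left(-840 + 18\right) \left(-94\right) = -6238 - -77268 = -6238 + 77268 = 71030$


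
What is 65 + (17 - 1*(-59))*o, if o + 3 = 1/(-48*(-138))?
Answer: -269909/1656 ≈ -162.99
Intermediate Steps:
o = -19871/6624 (o = -3 + 1/(-48*(-138)) = -3 - 1/48*(-1/138) = -3 + 1/6624 = -19871/6624 ≈ -2.9998)
65 + (17 - 1*(-59))*o = 65 + (17 - 1*(-59))*(-19871/6624) = 65 + (17 + 59)*(-19871/6624) = 65 + 76*(-19871/6624) = 65 - 377549/1656 = -269909/1656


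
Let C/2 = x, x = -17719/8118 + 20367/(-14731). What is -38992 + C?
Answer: -2331880043863/59793129 ≈ -38999.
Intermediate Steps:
x = -426357895/119586258 (x = -17719*1/8118 + 20367*(-1/14731) = -17719/8118 - 20367/14731 = -426357895/119586258 ≈ -3.5653)
C = -426357895/59793129 (C = 2*(-426357895/119586258) = -426357895/59793129 ≈ -7.1305)
-38992 + C = -38992 - 426357895/59793129 = -2331880043863/59793129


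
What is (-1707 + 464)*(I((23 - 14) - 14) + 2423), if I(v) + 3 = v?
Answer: -3001845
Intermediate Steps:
I(v) = -3 + v
(-1707 + 464)*(I((23 - 14) - 14) + 2423) = (-1707 + 464)*((-3 + ((23 - 14) - 14)) + 2423) = -1243*((-3 + (9 - 14)) + 2423) = -1243*((-3 - 5) + 2423) = -1243*(-8 + 2423) = -1243*2415 = -3001845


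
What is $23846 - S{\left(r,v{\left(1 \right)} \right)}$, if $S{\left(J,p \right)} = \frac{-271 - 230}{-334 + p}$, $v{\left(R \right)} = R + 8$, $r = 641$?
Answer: $\frac{7749449}{325} \approx 23844.0$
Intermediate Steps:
$v{\left(R \right)} = 8 + R$
$S{\left(J,p \right)} = - \frac{501}{-334 + p}$
$23846 - S{\left(r,v{\left(1 \right)} \right)} = 23846 - - \frac{501}{-334 + \left(8 + 1\right)} = 23846 - - \frac{501}{-334 + 9} = 23846 - - \frac{501}{-325} = 23846 - \left(-501\right) \left(- \frac{1}{325}\right) = 23846 - \frac{501}{325} = \frac{7749449}{325}$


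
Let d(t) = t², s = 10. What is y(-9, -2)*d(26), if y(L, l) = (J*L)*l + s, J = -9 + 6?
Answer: -29744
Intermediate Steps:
J = -3
y(L, l) = 10 - 3*L*l (y(L, l) = (-3*L)*l + 10 = -3*L*l + 10 = 10 - 3*L*l)
y(-9, -2)*d(26) = (10 - 3*(-9)*(-2))*26² = (10 - 54)*676 = -44*676 = -29744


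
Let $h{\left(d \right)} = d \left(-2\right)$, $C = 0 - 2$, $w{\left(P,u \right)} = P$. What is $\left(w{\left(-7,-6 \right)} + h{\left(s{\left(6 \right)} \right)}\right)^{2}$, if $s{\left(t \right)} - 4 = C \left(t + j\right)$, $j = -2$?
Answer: $1$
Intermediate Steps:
$C = -2$
$s{\left(t \right)} = 8 - 2 t$ ($s{\left(t \right)} = 4 - 2 \left(t - 2\right) = 4 - 2 \left(-2 + t\right) = 4 - \left(-4 + 2 t\right) = 8 - 2 t$)
$h{\left(d \right)} = - 2 d$
$\left(w{\left(-7,-6 \right)} + h{\left(s{\left(6 \right)} \right)}\right)^{2} = \left(-7 - 2 \left(8 - 12\right)\right)^{2} = \left(-7 - -8\right)^{2} = \left(-7 + 8\right)^{2} = 1^{2} = 1$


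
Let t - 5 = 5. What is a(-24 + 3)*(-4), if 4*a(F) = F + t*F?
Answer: 231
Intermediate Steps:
t = 10 (t = 5 + 5 = 10)
a(F) = 11*F/4 (a(F) = (F + 10*F)/4 = (11*F)/4 = 11*F/4)
a(-24 + 3)*(-4) = (11*(-24 + 3)/4)*(-4) = ((11/4)*(-21))*(-4) = -231/4*(-4) = 231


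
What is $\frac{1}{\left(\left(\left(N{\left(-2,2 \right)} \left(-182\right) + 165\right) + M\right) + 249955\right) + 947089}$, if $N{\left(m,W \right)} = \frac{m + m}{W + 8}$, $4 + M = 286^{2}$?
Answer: $\frac{5}{6395369} \approx 7.8182 \cdot 10^{-7}$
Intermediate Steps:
$M = 81792$ ($M = -4 + 286^{2} = -4 + 81796 = 81792$)
$N{\left(m,W \right)} = \frac{2 m}{8 + W}$
$\frac{1}{\left(\left(\left(N{\left(-2,2 \right)} \left(-182\right) + 165\right) + M\right) + 249955\right) + 947089} = \frac{1}{\left(\left(\left(2 \left(-2\right) \frac{1}{8 + 2} \left(-182\right) + 165\right) + 81792\right) + 249955\right) + 947089} = \frac{1}{\left(\left(\left(2 \left(-2\right) \frac{1}{10} \left(-182\right) + 165\right) + 81792\right) + 249955\right) + 947089} = \frac{1}{\left(\left(\left(\left(- \frac{2}{5}\right) \left(-182\right) + 165\right) + 81792\right) + 249955\right) + 947089} = \frac{1}{\left(\left(\left(\frac{364}{5} + 165\right) + 81792\right) + 249955\right) + 947089} = \frac{1}{\left(\left(\frac{1189}{5} + 81792\right) + 249955\right) + 947089} = \frac{1}{\left(\frac{410149}{5} + 249955\right) + 947089} = \frac{1}{\frac{1659924}{5} + 947089} = \frac{1}{\frac{6395369}{5}} = \frac{5}{6395369}$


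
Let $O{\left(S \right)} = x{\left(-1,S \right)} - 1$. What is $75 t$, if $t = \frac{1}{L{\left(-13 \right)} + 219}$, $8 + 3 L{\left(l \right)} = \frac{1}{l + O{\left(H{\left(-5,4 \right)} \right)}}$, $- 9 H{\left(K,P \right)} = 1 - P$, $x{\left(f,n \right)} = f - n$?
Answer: $\frac{10350}{29851} \approx 0.34672$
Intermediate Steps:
$H{\left(K,P \right)} = - \frac{1}{9} + \frac{P}{9}$ ($H{\left(K,P \right)} = - \frac{1 - P}{9} = - \frac{1}{9} + \frac{P}{9}$)
$O{\left(S \right)} = -2 - S$ ($O{\left(S \right)} = \left(-1 - S\right) - 1 = -2 - S$)
$L{\left(l \right)} = - \frac{8}{3} + \frac{1}{3 \left(- \frac{7}{3} + l\right)}$ ($L{\left(l \right)} = - \frac{8}{3} + \frac{1}{3 \left(l - \left(\frac{17}{9} + \frac{4}{9}\right)\right)} = - \frac{8}{3} + \frac{1}{3 \left(l - \frac{7}{3}\right)} = - \frac{8}{3} + \frac{1}{3 \left(- \frac{7}{3} + l\right)}$)
$t = \frac{138}{29851}$ ($t = \frac{1}{\frac{59 - -312}{3 \left(-7 + 3 \left(-13\right)\right)} + 219} = \frac{1}{\frac{59 + 312}{3 \left(-7 - 39\right)} + 219} = \frac{1}{\frac{1}{3} \frac{1}{-46} \cdot 371 + 219} = \frac{1}{\frac{1}{3} \left(- \frac{1}{46}\right) 371 + 219} = \frac{1}{- \frac{371}{138} + 219} = \frac{1}{\frac{29851}{138}} = \frac{138}{29851} \approx 0.004623$)
$75 t = 75 \cdot \frac{138}{29851} = \frac{10350}{29851}$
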